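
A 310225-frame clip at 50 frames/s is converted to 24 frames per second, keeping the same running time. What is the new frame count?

Target frames = source frames × (target rate / source rate) = 310225 × (24)/(50) = 310225 × 12/25 = 148908.

148908 frames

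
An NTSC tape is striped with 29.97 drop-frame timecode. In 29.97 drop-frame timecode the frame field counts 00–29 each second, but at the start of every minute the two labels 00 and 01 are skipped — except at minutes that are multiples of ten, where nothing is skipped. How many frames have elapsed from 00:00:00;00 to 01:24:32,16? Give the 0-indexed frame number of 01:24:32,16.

As if non-drop at 30 labels/s: (1 × 3600 + 24 × 60 + 32) × 30 + 16 = 152176.
Minute boundaries passed: 84; those not divisible by 10: 84 − 8 = 76; dropped labels = 2 × 76 = 152.
Actual frame index = 152176 − 152 = 152024.

152024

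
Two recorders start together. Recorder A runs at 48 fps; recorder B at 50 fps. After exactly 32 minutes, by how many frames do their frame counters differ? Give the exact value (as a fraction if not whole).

32 min = 1920 s.
A emits 48 × 1920 = 92160 frames; B emits 50 × 1920 = 96000.
Difference = 3840 frames; B is ahead of A.

3840 frames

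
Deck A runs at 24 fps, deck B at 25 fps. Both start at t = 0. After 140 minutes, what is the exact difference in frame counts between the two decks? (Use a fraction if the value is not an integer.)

140 min = 8400 s.
A emits 24 × 8400 = 201600 frames; B emits 25 × 8400 = 210000.
Difference = 8400 frames; B is ahead of A.

8400 frames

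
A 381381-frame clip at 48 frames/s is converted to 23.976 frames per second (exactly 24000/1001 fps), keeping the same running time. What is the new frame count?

190500 frames

Target frames = source frames × (target rate / source rate) = 381381 × (24000/1001)/(48) = 381381 × 500/1001 = 190500.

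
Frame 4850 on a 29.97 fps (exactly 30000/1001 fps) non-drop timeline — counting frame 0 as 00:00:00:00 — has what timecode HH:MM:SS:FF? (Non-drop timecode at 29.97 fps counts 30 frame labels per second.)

4850 ÷ 30 = 161 full seconds, remainder 20 frames.
161 s = 0 h 2 min 41 s.
Timecode: 00:02:41:20.

00:02:41:20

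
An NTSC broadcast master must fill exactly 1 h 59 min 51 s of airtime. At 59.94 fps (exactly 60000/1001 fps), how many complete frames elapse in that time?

1 h 59 min 51 s = 7191 s.
Frames = 7191 × 60000/1001 = 431460000/1001 ≈ 431028.9710.
Complete frames: 431028.

431028 frames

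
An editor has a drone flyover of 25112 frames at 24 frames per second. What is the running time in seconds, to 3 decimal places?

Running time = 25112 × 1/24 = 3139/3 s ≈ 1046.333 s.

1046.333 seconds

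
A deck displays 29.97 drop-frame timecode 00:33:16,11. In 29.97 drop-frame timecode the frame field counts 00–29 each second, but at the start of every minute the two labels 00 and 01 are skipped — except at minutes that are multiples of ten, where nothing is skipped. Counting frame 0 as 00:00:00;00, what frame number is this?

59831

Complete 10-minute blocks: 3, each 17982 frames → 53946.
Remaining 3 whole minutes in the current block: 1800 + 2 × 1798 = 5396 frames.
Within the current minute: 16 × 30 + 11 − 2 = 489 (labels ;00/;01 skipped at this minute). Total = 53946 + 5396 + 489 = 59831.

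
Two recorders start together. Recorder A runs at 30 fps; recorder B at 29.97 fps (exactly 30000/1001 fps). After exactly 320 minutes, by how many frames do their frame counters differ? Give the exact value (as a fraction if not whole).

320 min = 19200 s.
A emits 30 × 19200 = 576000 frames; B emits 30000/1001 × 19200 = 576000000/1001.
Difference = 576000/1001 frames (≈ 575.4246); B is behind A.

576000/1001 frames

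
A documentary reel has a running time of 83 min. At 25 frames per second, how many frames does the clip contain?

124500 frames

83 min = 4980 s.
Frames = 4980 × 25 = 124500.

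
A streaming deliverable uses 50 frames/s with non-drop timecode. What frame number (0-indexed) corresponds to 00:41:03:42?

frame 123192

Total seconds to the label: (0 × 3600 + 41 × 60 + 3) = 2463.
Frame index = 2463 × 50 + 42 = 123192.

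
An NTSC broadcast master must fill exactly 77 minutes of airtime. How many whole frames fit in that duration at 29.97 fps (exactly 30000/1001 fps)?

138461 frames

77 min = 4620 s.
Frames = 4620 × 30000/1001 = 1800000/13 ≈ 138461.5385.
Complete frames: 138461.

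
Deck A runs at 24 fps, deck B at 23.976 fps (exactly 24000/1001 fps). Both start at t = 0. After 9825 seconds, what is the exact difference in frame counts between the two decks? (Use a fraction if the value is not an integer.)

A emits 24 × 9825 = 235800 frames; B emits 24000/1001 × 9825 = 235800000/1001.
Difference = 235800/1001 frames (≈ 235.5644); B is behind A.

235800/1001 frames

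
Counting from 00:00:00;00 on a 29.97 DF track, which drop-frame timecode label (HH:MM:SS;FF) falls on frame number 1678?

Ten DF minutes hold 17982 frames, so frame 1678 lies in block 0 (frames 0–17981) with 1678 frames into that block.
The block's first minute is 1800 frames and the rest 1798 each; 1678 frames reaches minute 0, so 0 × 18 + 0 × 2 = 0 labels have been skipped so far.
Adding those back, label number 1678 + 0 = 1678 at 30 labels/s is 55 s + 28 f = 0 h 0 min 55 s frame 28, i.e. 00:00:55;28.

00:00:55;28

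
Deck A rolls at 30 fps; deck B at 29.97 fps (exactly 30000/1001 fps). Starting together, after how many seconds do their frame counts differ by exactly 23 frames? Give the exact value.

23023/30 seconds

The gap grows by |30000/1001 − 30| = 30/1001 frames per second.
Time for a 23-frame gap: 23 ÷ (30/1001) = 23023/30 s.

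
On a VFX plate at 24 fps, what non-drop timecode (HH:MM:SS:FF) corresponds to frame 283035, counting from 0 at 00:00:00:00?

03:16:33:03

283035 ÷ 24 = 11793 full seconds, remainder 3 frames.
11793 s = 3 h 16 min 33 s.
Timecode: 03:16:33:03.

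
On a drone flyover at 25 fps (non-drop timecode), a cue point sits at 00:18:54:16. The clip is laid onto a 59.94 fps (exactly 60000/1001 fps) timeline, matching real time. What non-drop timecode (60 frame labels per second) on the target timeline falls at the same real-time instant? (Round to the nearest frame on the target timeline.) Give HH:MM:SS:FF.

Source frame index: (0×3600 + 18×60 + 54) × 25 + 16 = 28366.
Real time: 28366 / (25) = 28366/25 s.
Target frame: (28366/25) × (60000/1001) = 5236800/77 ≈ 68010.390 → 68010.
At 60 labels/s: frame 68010 → 00:18:53:30.

00:18:53:30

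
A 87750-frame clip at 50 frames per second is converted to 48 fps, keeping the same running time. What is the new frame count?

84240 frames

Target frames = source frames × (target rate / source rate) = 87750 × (48)/(50) = 87750 × 24/25 = 84240.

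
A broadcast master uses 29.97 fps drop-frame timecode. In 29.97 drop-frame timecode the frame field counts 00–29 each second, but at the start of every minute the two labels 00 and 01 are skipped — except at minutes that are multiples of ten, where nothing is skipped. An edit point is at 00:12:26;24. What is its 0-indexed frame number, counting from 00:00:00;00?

As if non-drop at 30 labels/s: (0 × 3600 + 12 × 60 + 26) × 30 + 24 = 22404.
Minute boundaries passed: 12; those not divisible by 10: 12 − 1 = 11; dropped labels = 2 × 11 = 22.
Actual frame index = 22404 − 22 = 22382.

22382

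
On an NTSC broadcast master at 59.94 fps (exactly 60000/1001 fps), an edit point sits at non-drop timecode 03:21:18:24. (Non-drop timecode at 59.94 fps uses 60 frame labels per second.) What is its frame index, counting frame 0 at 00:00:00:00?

Total seconds to the label: (3 × 3600 + 21 × 60 + 18) = 12078.
Frame index = 12078 × 60 + 24 = 724704.

724704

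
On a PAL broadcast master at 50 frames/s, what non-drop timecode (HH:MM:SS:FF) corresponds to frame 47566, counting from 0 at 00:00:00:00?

47566 ÷ 50 = 951 full seconds, remainder 16 frames.
951 s = 0 h 15 min 51 s.
Timecode: 00:15:51:16.

00:15:51:16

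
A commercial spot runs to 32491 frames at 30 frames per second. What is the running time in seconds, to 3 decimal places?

Running time = 32491 × 1/30 = 32491/30 s ≈ 1083.033 s.

1083.033 seconds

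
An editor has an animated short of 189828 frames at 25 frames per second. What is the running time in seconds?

Running time = 189828 / (25) = 7593.12 s.

7593.12 seconds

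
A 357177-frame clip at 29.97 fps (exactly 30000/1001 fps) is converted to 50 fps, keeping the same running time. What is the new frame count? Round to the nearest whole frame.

Frames at target rate = 357177 × (50) / (30000/1001) = 119178059/200 ≈ 595890.295.
Nearest whole frame: 595890.

595890 frames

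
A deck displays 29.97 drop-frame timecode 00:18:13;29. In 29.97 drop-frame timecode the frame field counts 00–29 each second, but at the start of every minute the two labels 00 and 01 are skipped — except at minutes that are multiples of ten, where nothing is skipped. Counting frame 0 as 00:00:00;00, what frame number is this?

Complete 10-minute blocks: 1, each 17982 frames → 17982.
Remaining 8 whole minutes in the current block: 1800 + 7 × 1798 = 14386 frames.
Within the current minute: 13 × 30 + 29 − 2 = 417 (labels ;00/;01 skipped at this minute). Total = 17982 + 14386 + 417 = 32785.

32785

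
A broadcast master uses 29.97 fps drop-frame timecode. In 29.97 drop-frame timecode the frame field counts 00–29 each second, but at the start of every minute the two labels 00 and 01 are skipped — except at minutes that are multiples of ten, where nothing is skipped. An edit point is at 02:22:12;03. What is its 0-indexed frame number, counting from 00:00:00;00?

255707

Complete 10-minute blocks: 14, each 17982 frames → 251748.
Remaining 2 whole minutes in the current block: 1800 + 1 × 1798 = 3598 frames.
Within the current minute: 12 × 30 + 3 − 2 = 361 (labels ;00/;01 skipped at this minute). Total = 251748 + 3598 + 361 = 255707.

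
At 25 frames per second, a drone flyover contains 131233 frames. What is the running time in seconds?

5249.32 seconds

Running time = 131233 / (25) = 5249.32 s.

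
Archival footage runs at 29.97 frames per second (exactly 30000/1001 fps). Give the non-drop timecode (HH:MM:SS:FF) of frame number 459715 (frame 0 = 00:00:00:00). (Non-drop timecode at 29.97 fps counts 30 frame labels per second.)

04:15:23:25

459715 ÷ 30 = 15323 full seconds, remainder 25 frames.
15323 s = 4 h 15 min 23 s.
Timecode: 04:15:23:25.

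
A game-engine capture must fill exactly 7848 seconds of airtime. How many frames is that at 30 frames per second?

235440 frames

Frames = 7848 × 30 = 235440.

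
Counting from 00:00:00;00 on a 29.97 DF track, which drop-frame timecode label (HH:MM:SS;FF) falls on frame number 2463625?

Each 10-minute DF block holds 10 × 60 × 30 − 9 × 2 = 17982 frames. 2463625 ÷ 17982 → 137 full blocks, remainder 91.
Within the partial block the first minute is 1800 frames and each further minute 1798, so 0 further minute boundaries passed. Total skipped labels = 18 × 137 + 2 × 0 = 2466.
Non-drop label index = 2463625 + 2466 = 2466091; at 30 labels/s that is 22:50:03:01, i.e. DF 22:50:03;01.

22:50:03;01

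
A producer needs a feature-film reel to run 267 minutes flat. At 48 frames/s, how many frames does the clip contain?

267 min = 16020 s.
Frames = 16020 × 48 = 768960.

768960 frames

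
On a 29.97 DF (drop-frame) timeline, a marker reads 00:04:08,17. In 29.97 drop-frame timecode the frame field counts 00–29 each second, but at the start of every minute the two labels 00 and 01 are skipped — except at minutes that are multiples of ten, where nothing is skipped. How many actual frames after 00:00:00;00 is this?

Complete 10-minute blocks: 0, each 17982 frames → 0.
Remaining 4 whole minutes in the current block: 1800 + 3 × 1798 = 7194 frames.
Within the current minute: 8 × 30 + 17 − 2 = 255 (labels ;00/;01 skipped at this minute). Total = 0 + 7194 + 255 = 7449.

7449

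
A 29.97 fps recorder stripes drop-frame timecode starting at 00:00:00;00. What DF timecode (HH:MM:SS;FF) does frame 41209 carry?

00:22:54;29

Each 10-minute DF block holds 10 × 60 × 30 − 9 × 2 = 17982 frames. 41209 ÷ 17982 → 2 full blocks, remainder 5245.
Within the partial block the first minute is 1800 frames and each further minute 1798, so 2 further minute boundaries passed. Total skipped labels = 18 × 2 + 2 × 2 = 40.
Non-drop label index = 41209 + 40 = 41249; at 30 labels/s that is 00:22:54:29, i.e. DF 00:22:54;29.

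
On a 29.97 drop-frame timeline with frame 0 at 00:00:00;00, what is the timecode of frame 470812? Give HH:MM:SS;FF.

04:21:49;12

Each 10-minute DF block holds 10 × 60 × 30 − 9 × 2 = 17982 frames. 470812 ÷ 17982 → 26 full blocks, remainder 3280.
Within the partial block the first minute is 1800 frames and each further minute 1798, so 1 further minute boundary passed. Total skipped labels = 18 × 26 + 2 × 1 = 470.
Non-drop label index = 470812 + 470 = 471282; at 30 labels/s that is 04:21:49:12, i.e. DF 04:21:49;12.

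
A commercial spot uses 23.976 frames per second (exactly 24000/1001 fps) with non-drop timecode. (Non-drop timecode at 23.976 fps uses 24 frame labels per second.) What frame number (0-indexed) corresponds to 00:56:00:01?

Total seconds to the label: (0 × 3600 + 56 × 60 + 0) = 3360.
Frame index = 3360 × 24 + 1 = 80641.

frame 80641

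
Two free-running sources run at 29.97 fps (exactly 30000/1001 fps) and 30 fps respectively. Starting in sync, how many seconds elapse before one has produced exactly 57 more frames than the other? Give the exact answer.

1901.9 seconds

The gap grows by |30 − 30000/1001| = 30/1001 frames per second.
Time for a 57-frame gap: 57 ÷ (30/1001) = 1901.9 s.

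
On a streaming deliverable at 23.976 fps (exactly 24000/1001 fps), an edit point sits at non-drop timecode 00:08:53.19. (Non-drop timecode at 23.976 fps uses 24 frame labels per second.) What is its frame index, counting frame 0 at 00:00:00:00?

frame 12811

Total seconds to the label: (0 × 3600 + 8 × 60 + 53) = 533.
Frame index = 533 × 24 + 19 = 12811.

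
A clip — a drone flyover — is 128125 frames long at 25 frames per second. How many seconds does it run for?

Running time = 128125 / (25) = 5125 s.

5125 seconds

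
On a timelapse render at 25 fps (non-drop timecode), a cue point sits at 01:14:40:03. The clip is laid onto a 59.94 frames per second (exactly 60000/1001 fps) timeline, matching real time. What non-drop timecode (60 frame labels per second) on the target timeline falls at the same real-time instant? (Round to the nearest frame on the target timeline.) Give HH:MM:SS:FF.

01:14:35:39

Source frame index: (1×3600 + 14×60 + 40) × 25 + 3 = 112003.
Real time: 112003 / (25) = 112003/25 s.
Target frame: (112003/25) × (60000/1001) = 268807200/1001 ≈ 268538.661 → 268539.
At 60 labels/s: frame 268539 → 01:14:35:39.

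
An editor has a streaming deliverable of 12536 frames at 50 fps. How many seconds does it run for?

Running time = 12536 / (50) = 250.72 s.

250.72 seconds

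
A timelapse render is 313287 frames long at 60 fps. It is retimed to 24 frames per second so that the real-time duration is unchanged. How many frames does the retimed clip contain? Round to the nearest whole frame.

Frames at target rate = 313287 × (24) / (60) = 626574/5 ≈ 125314.800.
Nearest whole frame: 125315.

125315 frames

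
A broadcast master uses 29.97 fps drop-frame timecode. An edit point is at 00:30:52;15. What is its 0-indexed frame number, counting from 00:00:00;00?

As if non-drop at 30 labels/s: (0 × 3600 + 30 × 60 + 52) × 30 + 15 = 55575.
Minute boundaries passed: 30; those not divisible by 10: 30 − 3 = 27; dropped labels = 2 × 27 = 54.
Actual frame index = 55575 − 54 = 55521.

55521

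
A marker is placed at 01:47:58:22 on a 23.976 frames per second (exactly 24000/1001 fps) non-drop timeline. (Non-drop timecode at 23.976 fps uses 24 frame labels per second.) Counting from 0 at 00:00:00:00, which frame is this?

Total seconds to the label: (1 × 3600 + 47 × 60 + 58) = 6478.
Frame index = 6478 × 24 + 22 = 155494.

155494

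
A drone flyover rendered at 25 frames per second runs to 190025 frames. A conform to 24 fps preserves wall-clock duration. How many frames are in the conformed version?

182424 frames

Target frames = source frames × (target rate / source rate) = 190025 × (24)/(25) = 190025 × 24/25 = 182424.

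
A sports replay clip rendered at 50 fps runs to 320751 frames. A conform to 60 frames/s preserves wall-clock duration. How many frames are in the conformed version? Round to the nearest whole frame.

Frames at target rate = 320751 × (60) / (50) = 1924506/5 ≈ 384901.200.
Nearest whole frame: 384901.

384901 frames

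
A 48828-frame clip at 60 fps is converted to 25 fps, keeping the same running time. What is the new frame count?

Target frames = source frames × (target rate / source rate) = 48828 × (25)/(60) = 48828 × 5/12 = 20345.

20345 frames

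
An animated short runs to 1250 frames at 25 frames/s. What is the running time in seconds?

Running time = 1250 / (25) = 50 s.

50 seconds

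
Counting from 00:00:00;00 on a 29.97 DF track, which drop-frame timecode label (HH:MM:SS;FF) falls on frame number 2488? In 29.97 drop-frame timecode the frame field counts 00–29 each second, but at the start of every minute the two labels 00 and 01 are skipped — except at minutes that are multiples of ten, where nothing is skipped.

00:01:23;00

Each 10-minute DF block holds 10 × 60 × 30 − 9 × 2 = 17982 frames. 2488 ÷ 17982 → 0 full blocks, remainder 2488.
Within the partial block the first minute is 1800 frames and each further minute 1798, so 1 further minute boundary passed. Total skipped labels = 18 × 0 + 2 × 1 = 2.
Non-drop label index = 2488 + 2 = 2490; at 30 labels/s that is 00:01:23:00, i.e. DF 00:01:23;00.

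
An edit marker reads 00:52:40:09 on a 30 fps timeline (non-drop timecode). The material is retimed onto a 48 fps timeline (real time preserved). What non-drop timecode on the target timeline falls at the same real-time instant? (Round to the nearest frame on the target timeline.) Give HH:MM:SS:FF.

Source frame index: (0×3600 + 52×60 + 40) × 30 + 9 = 94809.
Real time: 94809 / (30) = 31603/10 s.
Target frame: (31603/10) × (48) = 758472/5 ≈ 151694.400 → 151694.
At 48 labels/s: frame 151694 → 00:52:40:14.

00:52:40:14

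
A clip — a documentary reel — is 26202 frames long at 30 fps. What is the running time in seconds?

Running time = 26202 / (30) = 873.4 s.

873.4 seconds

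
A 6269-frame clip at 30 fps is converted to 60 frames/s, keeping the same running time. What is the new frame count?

Target frames = source frames × (target rate / source rate) = 6269 × (60)/(30) = 6269 × 2 = 12538.

12538 frames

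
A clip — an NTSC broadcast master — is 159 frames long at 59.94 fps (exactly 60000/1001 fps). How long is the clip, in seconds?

2.65265 seconds

Running time = 159 / (60000/1001) = 2.65265 s.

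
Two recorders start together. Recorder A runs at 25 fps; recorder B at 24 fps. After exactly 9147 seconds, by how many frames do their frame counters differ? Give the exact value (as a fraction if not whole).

A emits 25 × 9147 = 228675 frames; B emits 24 × 9147 = 219528.
Difference = 9147 frames; B is behind A.

9147 frames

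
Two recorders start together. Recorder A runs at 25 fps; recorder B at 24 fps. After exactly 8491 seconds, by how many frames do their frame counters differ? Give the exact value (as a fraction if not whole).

8491 frames

A emits 25 × 8491 = 212275 frames; B emits 24 × 8491 = 203784.
Difference = 8491 frames; B is behind A.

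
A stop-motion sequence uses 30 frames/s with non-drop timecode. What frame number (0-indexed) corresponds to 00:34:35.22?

Total seconds to the label: (0 × 3600 + 34 × 60 + 35) = 2075.
Frame index = 2075 × 30 + 22 = 62272.

frame 62272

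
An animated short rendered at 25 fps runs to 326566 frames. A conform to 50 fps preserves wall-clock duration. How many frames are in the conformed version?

Frames at target rate = 326566 × (50) / (25) = 653132.

653132 frames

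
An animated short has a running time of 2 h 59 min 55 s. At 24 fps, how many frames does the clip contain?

2 h 59 min 55 s = 10795 s.
Frames = 10795 × 24 = 259080.

259080 frames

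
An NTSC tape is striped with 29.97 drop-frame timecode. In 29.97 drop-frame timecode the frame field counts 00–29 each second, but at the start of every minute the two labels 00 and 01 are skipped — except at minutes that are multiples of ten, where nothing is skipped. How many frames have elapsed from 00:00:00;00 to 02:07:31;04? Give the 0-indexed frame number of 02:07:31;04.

As if non-drop at 30 labels/s: (2 × 3600 + 7 × 60 + 31) × 30 + 4 = 229534.
Minute boundaries passed: 127; those not divisible by 10: 127 − 12 = 115; dropped labels = 2 × 115 = 230.
Actual frame index = 229534 − 230 = 229304.

229304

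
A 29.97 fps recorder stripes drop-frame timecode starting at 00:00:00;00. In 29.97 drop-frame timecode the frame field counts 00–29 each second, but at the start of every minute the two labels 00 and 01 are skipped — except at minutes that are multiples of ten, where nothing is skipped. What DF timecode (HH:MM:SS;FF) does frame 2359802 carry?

21:52:18;24

Ten DF minutes hold 17982 frames, so frame 2359802 lies in block 131 (frames 2355642–2373623) with 4160 frames into that block.
The block's first minute is 1800 frames and the rest 1798 each; 4160 frames reaches minute 2, so 131 × 18 + 2 × 2 = 2362 labels have been skipped so far.
Adding those back, label number 2359802 + 2362 = 2362164 at 30 labels/s is 78738 s + 24 f = 21 h 52 min 18 s frame 24, i.e. 21:52:18;24.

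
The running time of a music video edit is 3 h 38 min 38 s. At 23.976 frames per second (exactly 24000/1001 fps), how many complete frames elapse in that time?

3 h 38 min 38 s = 13118 s.
Frames = 13118 × 24000/1001 = 44976000/143 ≈ 314517.4825.
Complete frames: 314517.

314517 frames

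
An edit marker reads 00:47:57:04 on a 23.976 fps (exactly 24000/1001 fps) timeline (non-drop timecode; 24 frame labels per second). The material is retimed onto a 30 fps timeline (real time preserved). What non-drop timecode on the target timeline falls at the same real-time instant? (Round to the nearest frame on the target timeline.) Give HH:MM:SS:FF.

Source frame index: (0×3600 + 47×60 + 57) × 24 + 4 = 69052.
Real time: 69052 / (24000/1001) = 17280263/6000 s.
Target frame: (17280263/6000) × (30) = 17280263/200 ≈ 86401.315 → 86401.
At 30 labels/s: frame 86401 → 00:48:00:01.

00:48:00:01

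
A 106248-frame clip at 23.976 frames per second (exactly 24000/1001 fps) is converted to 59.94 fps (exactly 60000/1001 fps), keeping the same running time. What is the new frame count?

265620 frames

Frames at target rate = 106248 × (60000/1001) / (24000/1001) = 265620.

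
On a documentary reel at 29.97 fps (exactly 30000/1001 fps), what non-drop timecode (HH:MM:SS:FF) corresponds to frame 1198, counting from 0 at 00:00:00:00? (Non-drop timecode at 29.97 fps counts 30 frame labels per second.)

1198 ÷ 30 = 39 full seconds, remainder 28 frames.
39 s = 0 h 0 min 39 s.
Timecode: 00:00:39:28.

00:00:39:28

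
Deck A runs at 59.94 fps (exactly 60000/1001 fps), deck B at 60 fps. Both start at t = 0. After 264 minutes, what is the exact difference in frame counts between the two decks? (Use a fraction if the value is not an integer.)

264 min = 15840 s.
A emits 60000/1001 × 15840 = 86400000/91 frames; B emits 60 × 15840 = 950400.
Difference = 86400/91 frames (≈ 949.4505); B is ahead of A.

86400/91 frames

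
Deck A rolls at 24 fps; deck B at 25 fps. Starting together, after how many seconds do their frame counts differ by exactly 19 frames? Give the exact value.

19 seconds

The gap grows by |25 − 24| = 1 frame per second.
Time for a 19-frame gap: 19 ÷ (1) = 19 s.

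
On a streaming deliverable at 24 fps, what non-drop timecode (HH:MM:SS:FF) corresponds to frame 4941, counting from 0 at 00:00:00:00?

4941 ÷ 24 = 205 full seconds, remainder 21 frames.
205 s = 0 h 3 min 25 s.
Timecode: 00:03:25:21.

00:03:25:21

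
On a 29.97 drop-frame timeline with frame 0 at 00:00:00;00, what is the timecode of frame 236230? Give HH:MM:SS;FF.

Each 10-minute DF block holds 10 × 60 × 30 − 9 × 2 = 17982 frames. 236230 ÷ 17982 → 13 full blocks, remainder 2464.
Within the partial block the first minute is 1800 frames and each further minute 1798, so 1 further minute boundary passed. Total skipped labels = 18 × 13 + 2 × 1 = 236.
Non-drop label index = 236230 + 236 = 236466; at 30 labels/s that is 02:11:22:06, i.e. DF 02:11:22;06.

02:11:22;06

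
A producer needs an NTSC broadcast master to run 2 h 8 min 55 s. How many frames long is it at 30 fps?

2 h 8 min 55 s = 7735 s.
Frames = 7735 × 30 = 232050.

232050 frames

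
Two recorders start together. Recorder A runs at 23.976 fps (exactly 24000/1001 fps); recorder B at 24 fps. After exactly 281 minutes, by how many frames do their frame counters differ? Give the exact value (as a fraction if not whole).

281 min = 16860 s.
A emits 24000/1001 × 16860 = 404640000/1001 frames; B emits 24 × 16860 = 404640.
Difference = 404640/1001 frames (≈ 404.2358); B is ahead of A.

404640/1001 frames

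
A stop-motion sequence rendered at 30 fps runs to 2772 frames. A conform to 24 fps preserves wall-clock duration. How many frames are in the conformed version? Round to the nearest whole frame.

2218 frames

Frames at target rate = 2772 × (24) / (30) = 11088/5 ≈ 2217.600.
Nearest whole frame: 2218.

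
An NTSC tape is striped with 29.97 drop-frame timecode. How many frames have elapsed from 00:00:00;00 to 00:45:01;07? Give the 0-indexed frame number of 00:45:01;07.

80955

As if non-drop at 30 labels/s: (0 × 3600 + 45 × 60 + 1) × 30 + 7 = 81037.
Minute boundaries passed: 45; those not divisible by 10: 45 − 4 = 41; dropped labels = 2 × 41 = 82.
Actual frame index = 81037 − 82 = 80955.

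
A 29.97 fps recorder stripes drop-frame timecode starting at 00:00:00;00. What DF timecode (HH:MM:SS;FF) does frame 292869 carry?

Ten DF minutes hold 17982 frames, so frame 292869 lies in block 16 (frames 287712–305693) with 5157 frames into that block.
The block's first minute is 1800 frames and the rest 1798 each; 5157 frames reaches minute 2, so 16 × 18 + 2 × 2 = 292 labels have been skipped so far.
Adding those back, label number 292869 + 292 = 293161 at 30 labels/s is 9772 s + 1 f = 2 h 42 min 52 s frame 1, i.e. 02:42:52;01.

02:42:52;01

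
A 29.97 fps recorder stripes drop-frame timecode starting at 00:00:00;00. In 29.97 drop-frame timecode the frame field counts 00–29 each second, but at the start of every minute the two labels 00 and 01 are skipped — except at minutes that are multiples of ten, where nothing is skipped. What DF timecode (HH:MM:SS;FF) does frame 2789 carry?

00:01:33;01

Ten DF minutes hold 17982 frames, so frame 2789 lies in block 0 (frames 0–17981) with 2789 frames into that block.
The block's first minute is 1800 frames and the rest 1798 each; 2789 frames reaches minute 1, so 0 × 18 + 1 × 2 = 2 labels have been skipped so far.
Adding those back, label number 2789 + 2 = 2791 at 30 labels/s is 93 s + 1 f = 0 h 1 min 33 s frame 1, i.e. 00:01:33;01.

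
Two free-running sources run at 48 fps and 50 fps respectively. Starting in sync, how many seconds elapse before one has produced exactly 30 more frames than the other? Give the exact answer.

The gap grows by |50 − 48| = 2 frames per second.
Time for a 30-frame gap: 30 ÷ (2) = 15 s.

15 seconds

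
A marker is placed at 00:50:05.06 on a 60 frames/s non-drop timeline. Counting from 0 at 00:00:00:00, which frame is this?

Total seconds to the label: (0 × 3600 + 50 × 60 + 5) = 3005.
Frame index = 3005 × 60 + 6 = 180306.

180306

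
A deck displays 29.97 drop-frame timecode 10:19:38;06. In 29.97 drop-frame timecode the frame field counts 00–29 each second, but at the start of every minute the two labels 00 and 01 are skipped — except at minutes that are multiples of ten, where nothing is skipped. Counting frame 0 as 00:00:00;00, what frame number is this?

As if non-drop at 30 labels/s: (10 × 3600 + 19 × 60 + 38) × 30 + 6 = 1115346.
Minute boundaries passed: 619; those not divisible by 10: 619 − 61 = 558; dropped labels = 2 × 558 = 1116.
Actual frame index = 1115346 − 1116 = 1114230.

1114230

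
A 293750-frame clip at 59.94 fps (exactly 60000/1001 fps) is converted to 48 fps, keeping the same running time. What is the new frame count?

Target frames = source frames × (target rate / source rate) = 293750 × (48)/(60000/1001) = 293750 × 1001/1250 = 235235.

235235 frames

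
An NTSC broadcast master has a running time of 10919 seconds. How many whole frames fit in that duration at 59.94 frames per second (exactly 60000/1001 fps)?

Frames = 10919 × 60000/1001 = 655140000/1001 ≈ 654485.5145.
Complete frames: 654485.

654485 frames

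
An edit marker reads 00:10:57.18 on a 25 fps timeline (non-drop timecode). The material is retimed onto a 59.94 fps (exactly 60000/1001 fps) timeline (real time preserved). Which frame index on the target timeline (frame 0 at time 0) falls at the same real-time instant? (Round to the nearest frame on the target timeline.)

Source frame index: (0×3600 + 10×60 + 57) × 25 + 18 = 16443.
Real time: 16443 / (25) = 16443/25 s.
Target frame: (16443/25) × (60000/1001) = 5637600/143 ≈ 39423.776 → 39424.

frame 39424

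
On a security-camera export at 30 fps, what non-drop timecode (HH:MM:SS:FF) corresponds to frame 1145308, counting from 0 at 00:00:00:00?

1145308 ÷ 30 = 38176 full seconds, remainder 28 frames.
38176 s = 10 h 36 min 16 s.
Timecode: 10:36:16:28.

10:36:16:28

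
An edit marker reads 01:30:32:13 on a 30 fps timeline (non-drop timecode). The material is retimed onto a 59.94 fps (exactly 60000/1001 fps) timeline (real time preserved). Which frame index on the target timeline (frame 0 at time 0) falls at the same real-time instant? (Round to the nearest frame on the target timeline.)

frame 325620

Source frame index: (1×3600 + 30×60 + 32) × 30 + 13 = 162973.
Real time: 162973 / (30) = 162973/30 s.
Target frame: (162973/30) × (60000/1001) = 325946000/1001 ≈ 325620.380 → 325620.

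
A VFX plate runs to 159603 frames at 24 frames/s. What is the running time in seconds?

Running time = 159603 / (24) = 6650.125 s.

6650.125 seconds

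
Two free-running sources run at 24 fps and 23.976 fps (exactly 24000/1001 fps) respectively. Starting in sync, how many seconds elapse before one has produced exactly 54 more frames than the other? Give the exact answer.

The gap grows by |24000/1001 − 24| = 24/1001 frames per second.
Time for a 54-frame gap: 54 ÷ (24/1001) = 2252.25 s.

2252.25 seconds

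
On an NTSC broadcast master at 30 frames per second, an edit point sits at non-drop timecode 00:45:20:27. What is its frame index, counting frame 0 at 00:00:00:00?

Total seconds to the label: (0 × 3600 + 45 × 60 + 20) = 2720.
Frame index = 2720 × 30 + 27 = 81627.

frame 81627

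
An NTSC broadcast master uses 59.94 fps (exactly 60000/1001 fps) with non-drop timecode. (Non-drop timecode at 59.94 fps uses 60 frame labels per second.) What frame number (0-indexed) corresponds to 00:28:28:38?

Total seconds to the label: (0 × 3600 + 28 × 60 + 28) = 1708.
Frame index = 1708 × 60 + 38 = 102518.

frame 102518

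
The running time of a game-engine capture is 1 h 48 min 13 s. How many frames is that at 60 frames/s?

1 h 48 min 13 s = 6493 s.
Frames = 6493 × 60 = 389580.

389580 frames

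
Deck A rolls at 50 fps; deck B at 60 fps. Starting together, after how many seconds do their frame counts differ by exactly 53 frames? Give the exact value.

5.3 seconds

The gap grows by |60 − 50| = 10 frames per second.
Time for a 53-frame gap: 53 ÷ (10) = 5.3 s.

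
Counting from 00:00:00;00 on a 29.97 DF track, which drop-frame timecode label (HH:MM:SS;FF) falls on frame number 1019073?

09:26:43;03

Ten DF minutes hold 17982 frames, so frame 1019073 lies in block 56 (frames 1006992–1024973) with 12081 frames into that block.
The block's first minute is 1800 frames and the rest 1798 each; 12081 frames reaches minute 6, so 56 × 18 + 6 × 2 = 1020 labels have been skipped so far.
Adding those back, label number 1019073 + 1020 = 1020093 at 30 labels/s is 34003 s + 3 f = 9 h 26 min 43 s frame 3, i.e. 09:26:43;03.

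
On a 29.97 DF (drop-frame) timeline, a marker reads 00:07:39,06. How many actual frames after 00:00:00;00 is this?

As if non-drop at 30 labels/s: (0 × 3600 + 7 × 60 + 39) × 30 + 6 = 13776.
Minute boundaries passed: 7; those not divisible by 10: 7 − 0 = 7; dropped labels = 2 × 7 = 14.
Actual frame index = 13776 − 14 = 13762.

13762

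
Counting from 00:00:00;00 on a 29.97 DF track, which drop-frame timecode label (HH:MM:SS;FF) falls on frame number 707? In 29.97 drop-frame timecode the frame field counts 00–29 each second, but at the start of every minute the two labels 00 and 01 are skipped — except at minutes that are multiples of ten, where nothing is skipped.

Each 10-minute DF block holds 10 × 60 × 30 − 9 × 2 = 17982 frames. 707 ÷ 17982 → 0 full blocks, remainder 707.
Within the partial block the first minute is 1800 frames and each further minute 1798, so 0 further minute boundaries passed. Total skipped labels = 18 × 0 + 2 × 0 = 0.
Non-drop label index = 707 + 0 = 707; at 30 labels/s that is 00:00:23:17, i.e. DF 00:00:23;17.

00:00:23;17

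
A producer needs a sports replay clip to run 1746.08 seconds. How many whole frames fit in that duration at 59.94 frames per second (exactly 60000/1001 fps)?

104660 frames

Frames = 1746.08 × 60000/1001 = 14966400/143 ≈ 104660.1399.
Complete frames: 104660.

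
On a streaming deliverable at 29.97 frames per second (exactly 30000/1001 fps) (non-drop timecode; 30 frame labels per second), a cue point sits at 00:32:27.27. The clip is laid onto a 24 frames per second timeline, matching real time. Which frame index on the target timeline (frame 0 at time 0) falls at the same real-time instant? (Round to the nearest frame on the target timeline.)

frame 46796

Source frame index: (0×3600 + 32×60 + 27) × 30 + 27 = 58437.
Real time: 58437 / (30000/1001) = 19498479/10000 s.
Target frame: (19498479/10000) × (24) = 58495437/1250 ≈ 46796.350 → 46796.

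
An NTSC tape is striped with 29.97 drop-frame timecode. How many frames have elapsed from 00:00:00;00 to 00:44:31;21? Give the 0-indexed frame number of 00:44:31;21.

Complete 10-minute blocks: 4, each 17982 frames → 71928.
Remaining 4 whole minutes in the current block: 1800 + 3 × 1798 = 7194 frames.
Within the current minute: 31 × 30 + 21 − 2 = 949 (labels ;00/;01 skipped at this minute). Total = 71928 + 7194 + 949 = 80071.

80071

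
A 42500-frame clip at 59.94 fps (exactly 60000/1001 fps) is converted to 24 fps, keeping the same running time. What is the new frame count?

Target frames = source frames × (target rate / source rate) = 42500 × (24)/(60000/1001) = 42500 × 1001/2500 = 17017.

17017 frames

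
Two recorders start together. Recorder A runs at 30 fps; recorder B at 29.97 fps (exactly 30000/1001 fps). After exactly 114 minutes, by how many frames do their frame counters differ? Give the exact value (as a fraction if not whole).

205200/1001 frames

114 min = 6840 s.
A emits 30 × 6840 = 205200 frames; B emits 30000/1001 × 6840 = 205200000/1001.
Difference = 205200/1001 frames (≈ 204.9950); B is behind A.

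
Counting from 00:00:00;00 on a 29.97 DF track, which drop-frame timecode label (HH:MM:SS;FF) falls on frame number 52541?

00:29:13;05

Ten DF minutes hold 17982 frames, so frame 52541 lies in block 2 (frames 35964–53945) with 16577 frames into that block.
The block's first minute is 1800 frames and the rest 1798 each; 16577 frames reaches minute 9, so 2 × 18 + 9 × 2 = 54 labels have been skipped so far.
Adding those back, label number 52541 + 54 = 52595 at 30 labels/s is 1753 s + 5 f = 0 h 29 min 13 s frame 5, i.e. 00:29:13;05.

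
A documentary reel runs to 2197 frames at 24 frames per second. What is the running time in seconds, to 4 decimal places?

Running time = 2197 × 1/24 = 2197/24 s ≈ 91.5417 s.

91.5417 seconds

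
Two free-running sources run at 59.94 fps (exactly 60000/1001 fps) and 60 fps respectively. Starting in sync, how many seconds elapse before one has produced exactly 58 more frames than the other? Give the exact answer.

The gap grows by |60 − 60000/1001| = 60/1001 frames per second.
Time for a 58-frame gap: 58 ÷ (60/1001) = 29029/30 s.

29029/30 seconds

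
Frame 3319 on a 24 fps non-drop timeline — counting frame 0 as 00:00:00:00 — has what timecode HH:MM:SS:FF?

00:02:18:07

3319 ÷ 24 = 138 full seconds, remainder 7 frames.
138 s = 0 h 2 min 18 s.
Timecode: 00:02:18:07.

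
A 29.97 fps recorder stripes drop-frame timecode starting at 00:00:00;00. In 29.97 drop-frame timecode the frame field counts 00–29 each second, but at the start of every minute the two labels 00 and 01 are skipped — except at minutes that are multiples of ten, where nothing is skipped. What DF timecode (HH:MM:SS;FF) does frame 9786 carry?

00:05:26;16

Ten DF minutes hold 17982 frames, so frame 9786 lies in block 0 (frames 0–17981) with 9786 frames into that block.
The block's first minute is 1800 frames and the rest 1798 each; 9786 frames reaches minute 5, so 0 × 18 + 5 × 2 = 10 labels have been skipped so far.
Adding those back, label number 9786 + 10 = 9796 at 30 labels/s is 326 s + 16 f = 0 h 5 min 26 s frame 16, i.e. 00:05:26;16.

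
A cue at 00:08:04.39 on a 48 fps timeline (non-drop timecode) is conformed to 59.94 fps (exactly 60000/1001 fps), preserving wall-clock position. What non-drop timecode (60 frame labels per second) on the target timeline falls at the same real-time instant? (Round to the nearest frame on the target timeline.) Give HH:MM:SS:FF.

00:08:04:20

Source frame index: (0×3600 + 8×60 + 4) × 48 + 39 = 23271.
Real time: 23271 / (48) = 7757/16 s.
Target frame: (7757/16) × (60000/1001) = 29088750/1001 ≈ 29059.690 → 29060.
At 60 labels/s: frame 29060 → 00:08:04:20.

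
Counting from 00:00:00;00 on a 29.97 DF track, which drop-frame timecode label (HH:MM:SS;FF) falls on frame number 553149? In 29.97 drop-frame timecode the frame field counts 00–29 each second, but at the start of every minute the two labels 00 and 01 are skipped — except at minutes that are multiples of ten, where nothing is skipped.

Each 10-minute DF block holds 10 × 60 × 30 − 9 × 2 = 17982 frames. 553149 ÷ 17982 → 30 full blocks, remainder 13689.
Within the partial block the first minute is 1800 frames and each further minute 1798, so 7 further minute boundaries passed. Total skipped labels = 18 × 30 + 2 × 7 = 554.
Non-drop label index = 553149 + 554 = 553703; at 30 labels/s that is 05:07:36:23, i.e. DF 05:07:36;23.

05:07:36;23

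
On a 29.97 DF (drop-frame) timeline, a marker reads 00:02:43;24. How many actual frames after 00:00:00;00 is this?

4910

Complete 10-minute blocks: 0, each 17982 frames → 0.
Remaining 2 whole minutes in the current block: 1800 + 1 × 1798 = 3598 frames.
Within the current minute: 43 × 30 + 24 − 2 = 1312 (labels ;00/;01 skipped at this minute). Total = 0 + 3598 + 1312 = 4910.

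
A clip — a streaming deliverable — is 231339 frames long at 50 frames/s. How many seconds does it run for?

4626.78 seconds

Running time = 231339 / (50) = 4626.78 s.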